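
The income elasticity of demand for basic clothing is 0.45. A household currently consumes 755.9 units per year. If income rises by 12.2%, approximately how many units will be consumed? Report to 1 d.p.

%ΔQ ≈ η × %ΔI = 0.45 × 12.2% = 5.49%.
New Q ≈ 755.9 × (1 + 0.0549) = 797.4.

797.4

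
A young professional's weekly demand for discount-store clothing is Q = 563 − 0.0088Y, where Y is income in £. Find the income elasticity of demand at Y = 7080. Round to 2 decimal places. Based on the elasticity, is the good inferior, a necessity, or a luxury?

At Y = 7080: Q = 500.696.
dQ/dY = −0.0088.
η = (dQ/dY)·(Y/Q) = -0.0088 × (7080/500.696) = -0.12.
Since η < 0, the good is an inferior good.

-0.12 (inferior good)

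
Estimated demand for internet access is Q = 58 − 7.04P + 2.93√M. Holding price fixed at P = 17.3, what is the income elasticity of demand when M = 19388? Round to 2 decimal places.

0.59

At P = 17.3, M = 19388: Q = 344.184.
Holding P constant, ∂Q/∂M = 2.93/(2√M) = 0.0105213.
η_M = (∂Q/∂M)·(M/Q) = 0.0105213 × (19388/344.184) = 0.59.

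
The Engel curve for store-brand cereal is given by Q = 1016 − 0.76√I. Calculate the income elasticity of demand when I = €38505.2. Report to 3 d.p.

At I = 38505.2: Q = 866.867.
dQ/dI = -0.76/(2√I) = -0.00193653 at this income.
η = (dQ/dI)·(I/Q) = -0.00193653 × (38505.2/866.867) = -0.086.

-0.086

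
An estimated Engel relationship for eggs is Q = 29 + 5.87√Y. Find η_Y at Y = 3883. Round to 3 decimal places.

0.463

At Y = 3883: Q = 394.782.
dQ/dY = 5.87/(2√Y) = 0.0471004 at this income.
η = (dQ/dY)·(Y/Q) = 0.0471004 × (3883/394.782) = 0.463.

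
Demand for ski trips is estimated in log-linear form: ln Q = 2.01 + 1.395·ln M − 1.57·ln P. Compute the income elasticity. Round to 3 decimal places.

In a log-linear demand, the coefficient on ln M is the income elasticity.
So η = 1.395.

1.395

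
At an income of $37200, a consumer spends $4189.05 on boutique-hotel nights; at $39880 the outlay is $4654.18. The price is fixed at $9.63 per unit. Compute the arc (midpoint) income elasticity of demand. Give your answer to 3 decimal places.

With a constant price, Q₁ = 4189.05/9.63 = 435.000 and Q₂ = 4654.18/9.63 = 483.300 (equivalently, work directly with expenditure since P cancels).
Midpoint %ΔQ = (4654.18 − 4189.05)/4421.62 = 0.10519; midpoint %ΔI = (39880 − 37200)/38540 = 0.06954.
η = 0.10519 / 0.06954 = 1.513.

1.513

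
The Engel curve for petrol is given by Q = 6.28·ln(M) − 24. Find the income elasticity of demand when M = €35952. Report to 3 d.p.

0.150

At M = 35952: Q = 41.877.
dQ/dM = 6.28/M = 0.000174677 at this income.
η = (dQ/dM)·(M/Q) = 0.000174677 × (35952/41.877) = 0.150.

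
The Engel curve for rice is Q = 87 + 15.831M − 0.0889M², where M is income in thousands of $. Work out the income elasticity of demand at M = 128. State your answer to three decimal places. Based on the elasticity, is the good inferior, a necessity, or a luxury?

-1.350 (inferior good)

At M = 128: Q = 656.8304.
dQ/dM = 15.831 − 0.1778M = -6.92740.
η = (dQ/dM)·(M/Q) = -6.92740 × (128/656.8304) = -1.350.
η < 0 ⇒ inferior good.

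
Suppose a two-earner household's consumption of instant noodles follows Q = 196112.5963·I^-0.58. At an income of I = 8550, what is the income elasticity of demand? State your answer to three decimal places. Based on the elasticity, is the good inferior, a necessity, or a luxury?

-0.580 (inferior good)

For Q = A·I^β the income elasticity is constant and equal to β.
Here β = -0.58, so η = -0.580.
Since η < 0, the good is an inferior good.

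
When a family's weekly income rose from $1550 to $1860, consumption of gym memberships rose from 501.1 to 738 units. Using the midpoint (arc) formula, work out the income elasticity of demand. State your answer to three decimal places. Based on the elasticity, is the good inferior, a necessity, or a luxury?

ΔQ = 738 − 501.1 = 236.9; midpoint Q̄ = (501.1 + 738)/2 = 619.55.
ΔI = 1860 − 1550 = 310; midpoint Ī = (1550 + 1860)/2 = 1705.
η = (ΔQ/Q̄) ÷ (ΔI/Ī) = (236.9/619.55) ÷ (310/1705) = 2.103.
η > 1 ⇒ luxury.

2.103 (luxury)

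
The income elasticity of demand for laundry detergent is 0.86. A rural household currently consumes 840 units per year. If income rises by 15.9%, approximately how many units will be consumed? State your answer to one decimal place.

%ΔQ ≈ η × %ΔI = 0.86 × 15.9% = 13.674%.
New Q ≈ 840 × (1 + 0.13674) = 954.9.

954.9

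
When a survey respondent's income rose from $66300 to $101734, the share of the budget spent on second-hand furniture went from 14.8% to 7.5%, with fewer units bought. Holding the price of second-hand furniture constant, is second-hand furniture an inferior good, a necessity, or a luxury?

Quantity demanded falls as income rises, so η < 0.

inferior good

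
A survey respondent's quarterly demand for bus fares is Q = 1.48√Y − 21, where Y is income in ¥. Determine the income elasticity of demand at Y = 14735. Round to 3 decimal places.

At Y = 14735: Q = 158.654.
dQ/dY = 1.48/(2√Y) = 0.00609616 at this income.
η = (dQ/dY)·(Y/Q) = 0.00609616 × (14735/158.654) = 0.566.

0.566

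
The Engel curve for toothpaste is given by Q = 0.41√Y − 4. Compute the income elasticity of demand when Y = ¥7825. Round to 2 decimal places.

0.56

At Y = 7825: Q = 32.268.
dQ/dY = 0.41/(2√Y) = 0.00231746 at this income.
η = (dQ/dY)·(Y/Q) = 0.00231746 × (7825/32.268) = 0.56.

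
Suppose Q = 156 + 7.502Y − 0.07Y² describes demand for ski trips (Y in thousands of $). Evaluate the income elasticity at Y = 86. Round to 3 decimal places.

At Y = 86: Q = 283.4520.
dQ/dY = 7.502 − 0.14Y = -4.53800.
η = (dQ/dY)·(Y/Q) = -4.53800 × (86/283.4520) = -1.377.

-1.377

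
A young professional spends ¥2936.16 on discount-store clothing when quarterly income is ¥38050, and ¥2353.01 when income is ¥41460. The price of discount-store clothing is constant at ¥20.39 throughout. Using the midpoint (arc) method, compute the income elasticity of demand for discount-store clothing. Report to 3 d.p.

With a constant price, Q₁ = 2936.16/20.39 = 144.000 and Q₂ = 2353.01/20.39 = 115.400 (equivalently, work directly with expenditure since P cancels).
Midpoint %ΔQ = (2353.01 − 2936.16)/2644.59 = -0.22051; midpoint %ΔI = (41460 − 38050)/39755 = 0.08578.
η = -0.22051 / 0.08578 = -2.571.

-2.571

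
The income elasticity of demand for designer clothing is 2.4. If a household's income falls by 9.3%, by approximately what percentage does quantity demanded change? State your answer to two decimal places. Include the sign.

%ΔQ ≈ η × %ΔI = 2.4 × (-9.3%) = -22.32%.

-22.32%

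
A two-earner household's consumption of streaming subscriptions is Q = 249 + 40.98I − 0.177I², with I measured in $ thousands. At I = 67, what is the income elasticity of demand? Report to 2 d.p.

0.53

At I = 67: Q = 2200.1070.
dQ/dI = 40.98 − 0.354I = 17.26200.
η = (dQ/dI)·(I/Q) = 17.26200 × (67/2200.1070) = 0.53.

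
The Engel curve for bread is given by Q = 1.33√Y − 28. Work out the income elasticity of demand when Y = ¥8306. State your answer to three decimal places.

At Y = 8306: Q = 93.213.
dQ/dY = 1.33/(2√Y) = 0.00729669 at this income.
η = (dQ/dY)·(Y/Q) = 0.00729669 × (8306/93.213) = 0.650.

0.650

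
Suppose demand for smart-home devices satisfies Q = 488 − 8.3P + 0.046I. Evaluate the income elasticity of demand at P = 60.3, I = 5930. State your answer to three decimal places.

1.048

At P = 60.3, I = 5930: Q = 260.290.
Holding P constant, ∂Q/∂I = 0.046.
η_I = (∂Q/∂I)·(I/Q) = 0.046 × (5930/260.290) = 1.048.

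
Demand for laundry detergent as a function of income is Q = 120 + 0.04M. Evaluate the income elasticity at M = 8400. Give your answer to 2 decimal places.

At M = 8400: Q = 456.000.
dQ/dM = 0.04.
η = (dQ/dM)·(M/Q) = 0.04 × (8400/456.000) = 0.74.

0.74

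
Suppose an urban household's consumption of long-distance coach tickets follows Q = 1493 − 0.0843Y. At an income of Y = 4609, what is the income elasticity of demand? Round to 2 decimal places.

-0.35

At Y = 4609: Q = 1104.461.
dQ/dY = −0.0843.
η = (dQ/dY)·(Y/Q) = -0.0843 × (4609/1104.461) = -0.35.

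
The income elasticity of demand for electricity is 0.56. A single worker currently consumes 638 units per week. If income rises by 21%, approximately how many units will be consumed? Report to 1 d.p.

713.0

%ΔQ ≈ η × %ΔI = 0.56 × 21% = 11.76%.
New Q ≈ 638 × (1 + 0.1176) = 713.0.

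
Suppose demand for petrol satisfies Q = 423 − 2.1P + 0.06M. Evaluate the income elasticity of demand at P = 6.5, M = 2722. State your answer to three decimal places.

At P = 6.5, M = 2722: Q = 572.670.
Holding P constant, ∂Q/∂M = 0.06.
η_M = (∂Q/∂M)·(M/Q) = 0.06 × (2722/572.670) = 0.285.

0.285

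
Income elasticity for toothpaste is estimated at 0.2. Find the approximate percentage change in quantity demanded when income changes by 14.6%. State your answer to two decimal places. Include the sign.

%ΔQ ≈ η × %ΔI = 0.2 × 14.6% = 2.92%.

2.92%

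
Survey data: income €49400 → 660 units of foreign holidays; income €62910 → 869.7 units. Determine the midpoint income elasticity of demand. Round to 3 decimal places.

ΔQ = 869.7 − 660 = 209.7; midpoint Q̄ = (660 + 869.7)/2 = 764.85.
ΔI = 62910 − 49400 = 13510; midpoint Ī = (49400 + 62910)/2 = 56155.
η = (ΔQ/Q̄) ÷ (ΔI/Ī) = (209.7/764.85) ÷ (13510/56155) = 1.140.

1.140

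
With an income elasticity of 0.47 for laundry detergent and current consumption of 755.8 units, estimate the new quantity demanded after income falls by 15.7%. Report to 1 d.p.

%ΔQ ≈ η × %ΔI = 0.47 × (-15.7%) = -7.379%.
New Q ≈ 755.8 × (1 − 0.07379) = 700.0.

700.0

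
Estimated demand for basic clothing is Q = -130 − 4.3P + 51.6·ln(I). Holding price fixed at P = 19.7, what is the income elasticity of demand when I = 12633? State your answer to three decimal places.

At P = 19.7, I = 12633: Q = 272.604.
Holding P constant, ∂Q/∂I = 51.6/I = 0.00408454.
η_I = (∂Q/∂I)·(I/Q) = 0.00408454 × (12633/272.604) = 0.189.

0.189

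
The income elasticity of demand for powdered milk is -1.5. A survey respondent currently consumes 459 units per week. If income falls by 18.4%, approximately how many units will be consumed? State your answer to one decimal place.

%ΔQ ≈ η × %ΔI = -1.5 × (-18.4%) = 27.6%.
New Q ≈ 459 × (1 + 0.276) = 585.7.

585.7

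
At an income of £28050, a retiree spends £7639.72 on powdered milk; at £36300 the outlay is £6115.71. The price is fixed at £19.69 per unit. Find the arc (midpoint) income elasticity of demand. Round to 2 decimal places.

With a constant price, Q₁ = 7639.72/19.69 = 388.000 and Q₂ = 6115.71/19.69 = 310.600 (equivalently, work directly with expenditure since P cancels).
Midpoint %ΔQ = (6115.71 − 7639.72)/6877.72 = -0.22159; midpoint %ΔI = (36300 − 28050)/32175 = 0.25641.
η = -0.22159 / 0.25641 = -0.86.

-0.86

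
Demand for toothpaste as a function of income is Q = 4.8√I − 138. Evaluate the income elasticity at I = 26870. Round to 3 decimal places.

0.606

At I = 26870: Q = 648.819.
dQ/dI = 4.8/(2√I) = 0.0146412 at this income.
η = (dQ/dI)·(I/Q) = 0.0146412 × (26870/648.819) = 0.606.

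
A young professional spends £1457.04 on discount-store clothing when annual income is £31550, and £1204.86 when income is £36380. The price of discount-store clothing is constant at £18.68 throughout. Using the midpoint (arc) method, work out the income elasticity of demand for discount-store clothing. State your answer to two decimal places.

-1.33

With a constant price, Q₁ = 1457.04/18.68 = 78.000 and Q₂ = 1204.86/18.68 = 64.500 (equivalently, work directly with expenditure since P cancels).
Midpoint %ΔQ = (1204.86 − 1457.04)/1330.95 = -0.18947; midpoint %ΔI = (36380 − 31550)/33965 = 0.14221.
η = -0.18947 / 0.14221 = -1.33.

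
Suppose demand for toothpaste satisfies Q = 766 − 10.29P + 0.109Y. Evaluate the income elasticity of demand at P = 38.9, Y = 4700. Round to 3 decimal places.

At P = 38.9, Y = 4700: Q = 878.019.
Holding P constant, ∂Q/∂Y = 0.109.
η_Y = (∂Q/∂Y)·(Y/Q) = 0.109 × (4700/878.019) = 0.583.

0.583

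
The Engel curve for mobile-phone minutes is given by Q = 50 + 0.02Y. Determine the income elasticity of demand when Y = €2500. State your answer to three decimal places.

At Y = 2500: Q = 100.000.
dQ/dY = 0.02.
η = (dQ/dY)·(Y/Q) = 0.02 × (2500/100.000) = 0.500.

0.500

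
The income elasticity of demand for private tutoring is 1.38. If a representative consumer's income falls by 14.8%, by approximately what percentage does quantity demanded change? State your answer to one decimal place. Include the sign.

-20.4%

%ΔQ ≈ η × %ΔI = 1.38 × (-14.8%) = -20.4%.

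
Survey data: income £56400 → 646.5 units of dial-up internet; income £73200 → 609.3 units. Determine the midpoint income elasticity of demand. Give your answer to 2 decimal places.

-0.23

ΔQ = 609.3 − 646.5 = -37.2; midpoint Q̄ = (646.5 + 609.3)/2 = 627.9.
ΔI = 73200 − 56400 = 16800; midpoint Ī = (56400 + 73200)/2 = 64800.
η = (ΔQ/Q̄) ÷ (ΔI/Ī) = (-37.2/627.9) ÷ (16800/64800) = -0.23.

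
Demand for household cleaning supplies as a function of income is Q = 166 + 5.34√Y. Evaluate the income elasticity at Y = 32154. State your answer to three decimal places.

At Y = 32154: Q = 1123.544.
dQ/dY = 5.34/(2√Y) = 0.01489 at this income.
η = (dQ/dY)·(Y/Q) = 0.01489 × (32154/1123.544) = 0.426.

0.426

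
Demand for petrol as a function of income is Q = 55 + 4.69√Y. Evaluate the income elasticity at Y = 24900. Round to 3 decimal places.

0.465

At Y = 24900: Q = 795.070.
dQ/dY = 4.69/(2√Y) = 0.0148608 at this income.
η = (dQ/dY)·(Y/Q) = 0.0148608 × (24900/795.070) = 0.465.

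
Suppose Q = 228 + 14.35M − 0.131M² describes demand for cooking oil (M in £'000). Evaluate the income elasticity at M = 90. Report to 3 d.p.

-1.812

At M = 90: Q = 458.4000.
dQ/dM = 14.35 − 0.262M = -9.23000.
η = (dQ/dM)·(M/Q) = -9.23000 × (90/458.4000) = -1.812.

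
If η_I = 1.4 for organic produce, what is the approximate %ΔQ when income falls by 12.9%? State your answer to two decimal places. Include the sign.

%ΔQ ≈ η × %ΔI = 1.4 × (-12.9%) = -18.06%.

-18.06%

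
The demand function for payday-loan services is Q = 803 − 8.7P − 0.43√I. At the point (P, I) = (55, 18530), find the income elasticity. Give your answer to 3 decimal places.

-0.110

At P = 55, I = 18530: Q = 265.966.
Holding P constant, ∂Q/∂I = -0.43/(2√I) = -0.00157943.
η_I = (∂Q/∂I)·(I/Q) = -0.00157943 × (18530/265.966) = -0.110.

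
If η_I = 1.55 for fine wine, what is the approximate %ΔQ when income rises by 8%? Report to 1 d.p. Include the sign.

%ΔQ ≈ η × %ΔI = 1.55 × 8% = 12.4%.

12.4%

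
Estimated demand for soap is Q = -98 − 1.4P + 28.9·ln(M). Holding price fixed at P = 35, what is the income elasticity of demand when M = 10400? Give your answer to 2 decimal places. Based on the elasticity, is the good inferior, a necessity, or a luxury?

At P = 35, M = 10400: Q = 120.312.
Holding P constant, ∂Q/∂M = 28.9/M = 0.00277885.
η_M = (∂Q/∂M)·(M/Q) = 0.00277885 × (10400/120.312) = 0.24.
Since 0 < η < 1, this is a necessity.

0.24 (necessity)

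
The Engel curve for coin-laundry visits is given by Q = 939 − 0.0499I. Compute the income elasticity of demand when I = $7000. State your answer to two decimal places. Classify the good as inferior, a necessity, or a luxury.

-0.59 (inferior good)

At I = 7000: Q = 589.700.
dQ/dI = −0.0499.
η = (dQ/dI)·(I/Q) = -0.0499 × (7000/589.700) = -0.59.
Since η < 0, the good is an inferior good.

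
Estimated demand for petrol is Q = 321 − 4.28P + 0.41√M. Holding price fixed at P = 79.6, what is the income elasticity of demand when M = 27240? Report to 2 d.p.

At P = 79.6, M = 27240: Q = 47.981.
Holding P constant, ∂Q/∂M = 0.41/(2√M) = 0.00124208.
η_M = (∂Q/∂M)·(M/Q) = 0.00124208 × (27240/47.981) = 0.71.

0.71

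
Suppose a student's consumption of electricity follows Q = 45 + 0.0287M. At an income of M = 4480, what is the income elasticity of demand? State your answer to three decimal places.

0.741

At M = 4480: Q = 173.576.
dQ/dM = 0.0287.
η = (dQ/dM)·(M/Q) = 0.0287 × (4480/173.576) = 0.741.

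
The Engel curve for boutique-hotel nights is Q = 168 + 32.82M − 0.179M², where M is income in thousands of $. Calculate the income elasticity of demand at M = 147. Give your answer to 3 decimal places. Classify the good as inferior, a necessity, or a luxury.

At M = 147: Q = 1124.5290.
dQ/dM = 32.82 − 0.358M = -19.80600.
η = (dQ/dM)·(M/Q) = -19.80600 × (147/1124.5290) = -2.589.
η < 0 ⇒ inferior good.

-2.589 (inferior good)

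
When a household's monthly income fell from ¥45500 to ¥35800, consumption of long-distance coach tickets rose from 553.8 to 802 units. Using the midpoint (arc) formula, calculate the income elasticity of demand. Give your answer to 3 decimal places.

ΔQ = 802 − 553.8 = 248.2; midpoint Q̄ = (553.8 + 802)/2 = 677.9.
ΔI = 35800 − 45500 = -9700; midpoint Ī = (45500 + 35800)/2 = 40650.
η = (ΔQ/Q̄) ÷ (ΔI/Ī) = (248.2/677.9) ÷ (-9700/40650) = -1.534.

-1.534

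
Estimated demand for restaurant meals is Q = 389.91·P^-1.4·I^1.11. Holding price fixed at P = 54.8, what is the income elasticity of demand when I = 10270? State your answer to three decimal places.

For a multiplicative demand Q = A·P^α·I^β, the income elasticity is β everywhere.
Here β = 1.11, so η = 1.110.

1.110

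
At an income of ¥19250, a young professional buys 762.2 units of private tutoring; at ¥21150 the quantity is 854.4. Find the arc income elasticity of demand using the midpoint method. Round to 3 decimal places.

ΔQ = 854.4 − 762.2 = 92.2; midpoint Q̄ = (762.2 + 854.4)/2 = 808.3.
ΔI = 21150 − 19250 = 1900; midpoint Ī = (19250 + 21150)/2 = 20200.
η = (ΔQ/Q̄) ÷ (ΔI/Ī) = (92.2/808.3) ÷ (1900/20200) = 1.213.

1.213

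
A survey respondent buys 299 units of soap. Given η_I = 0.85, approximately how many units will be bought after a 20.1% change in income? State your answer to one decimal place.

%ΔQ ≈ η × %ΔI = 0.85 × 20.1% = 17.085%.
New Q ≈ 299 × (1 + 0.17085) = 350.1.

350.1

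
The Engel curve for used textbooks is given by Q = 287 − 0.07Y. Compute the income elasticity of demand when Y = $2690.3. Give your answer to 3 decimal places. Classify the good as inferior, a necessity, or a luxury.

At Y = 2690.3: Q = 98.679.
dQ/dY = −0.07.
η = (dQ/dY)·(Y/Q) = -0.07 × (2690.3/98.679) = -1.908.
Since η < 0, the good is an inferior good.

-1.908 (inferior good)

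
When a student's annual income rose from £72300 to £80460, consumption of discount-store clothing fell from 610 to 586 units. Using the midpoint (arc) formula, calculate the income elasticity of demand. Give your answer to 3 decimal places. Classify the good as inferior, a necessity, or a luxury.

-0.376 (inferior good)

ΔQ = 586 − 610 = -24; midpoint Q̄ = (610 + 586)/2 = 598.
ΔI = 80460 − 72300 = 8160; midpoint Ī = (72300 + 80460)/2 = 76380.
η = (ΔQ/Q̄) ÷ (ΔI/Ī) = (-24/598) ÷ (8160/76380) = -0.376.
η < 0 ⇒ inferior good.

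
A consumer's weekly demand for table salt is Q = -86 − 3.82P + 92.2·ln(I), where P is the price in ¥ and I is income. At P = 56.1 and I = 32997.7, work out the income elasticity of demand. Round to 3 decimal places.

0.140

At P = 56.1, I = 32997.7: Q = 658.965.
Holding P constant, ∂Q/∂I = 92.2/I = 0.00279413.
η_I = (∂Q/∂I)·(I/Q) = 0.00279413 × (32997.7/658.965) = 0.140.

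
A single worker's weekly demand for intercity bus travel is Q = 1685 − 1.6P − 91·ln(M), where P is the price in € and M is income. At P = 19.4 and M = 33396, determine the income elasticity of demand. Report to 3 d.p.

At P = 19.4, M = 33396: Q = 706.087.
Holding P constant, ∂Q/∂M = -91/M = -0.00272488.
η_M = (∂Q/∂M)·(M/Q) = -0.00272488 × (33396/706.087) = -0.129.

-0.129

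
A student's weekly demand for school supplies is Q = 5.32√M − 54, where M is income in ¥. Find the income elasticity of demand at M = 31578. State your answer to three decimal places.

At M = 31578: Q = 891.375.
dQ/dM = 5.32/(2√M) = 0.0149689 at this income.
η = (dQ/dM)·(M/Q) = 0.0149689 × (31578/891.375) = 0.530.

0.530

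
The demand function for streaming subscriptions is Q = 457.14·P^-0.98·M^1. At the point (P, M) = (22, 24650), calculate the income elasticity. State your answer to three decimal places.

For a multiplicative demand Q = A·P^α·M^β, the income elasticity is β everywhere.
Here β = 1, so η = 1.000.

1.000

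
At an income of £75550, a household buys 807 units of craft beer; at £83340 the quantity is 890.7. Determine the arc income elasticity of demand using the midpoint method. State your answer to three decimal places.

1.006

ΔQ = 890.7 − 807 = 83.7; midpoint Q̄ = (807 + 890.7)/2 = 848.85.
ΔI = 83340 − 75550 = 7790; midpoint Ī = (75550 + 83340)/2 = 79445.
η = (ΔQ/Q̄) ÷ (ΔI/Ī) = (83.7/848.85) ÷ (7790/79445) = 1.006.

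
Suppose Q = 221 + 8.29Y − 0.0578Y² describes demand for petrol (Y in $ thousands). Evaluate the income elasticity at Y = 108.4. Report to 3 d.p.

At Y = 108.4: Q = 440.4536.
dQ/dY = 8.29 − 0.1156Y = -4.24104.
η = (dQ/dY)·(Y/Q) = -4.24104 × (108.4/440.4536) = -1.044.

-1.044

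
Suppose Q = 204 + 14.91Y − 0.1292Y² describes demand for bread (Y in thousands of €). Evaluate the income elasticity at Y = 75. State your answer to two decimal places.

-0.56

At Y = 75: Q = 595.5000.
dQ/dY = 14.91 − 0.2584Y = -4.47000.
η = (dQ/dY)·(Y/Q) = -4.47000 × (75/595.5000) = -0.56.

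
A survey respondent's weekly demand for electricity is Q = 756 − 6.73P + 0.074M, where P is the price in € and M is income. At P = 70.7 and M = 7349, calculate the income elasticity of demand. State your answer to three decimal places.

At P = 70.7, M = 7349: Q = 824.015.
Holding P constant, ∂Q/∂M = 0.074.
η_M = (∂Q/∂M)·(M/Q) = 0.074 × (7349/824.015) = 0.660.

0.660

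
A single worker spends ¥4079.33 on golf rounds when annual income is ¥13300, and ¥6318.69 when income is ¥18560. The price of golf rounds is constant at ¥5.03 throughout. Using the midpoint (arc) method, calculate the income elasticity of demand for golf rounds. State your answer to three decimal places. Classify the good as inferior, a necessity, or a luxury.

1.304 (luxury)

With a constant price, Q₁ = 4079.33/5.03 = 811.000 and Q₂ = 6318.69/5.03 = 1256.201 (equivalently, work directly with expenditure since P cancels).
Midpoint %ΔQ = (6318.69 − 4079.33)/5199.01 = 0.43073; midpoint %ΔI = (18560 − 13300)/15930 = 0.33019.
η = 0.43073 / 0.33019 = 1.304.
η > 1 ⇒ luxury.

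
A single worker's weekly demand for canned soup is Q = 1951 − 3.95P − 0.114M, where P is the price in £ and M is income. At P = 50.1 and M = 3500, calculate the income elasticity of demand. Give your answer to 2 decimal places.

At P = 50.1, M = 3500: Q = 1354.105.
Holding P constant, ∂Q/∂M = −0.114.
η_M = (∂Q/∂M)·(M/Q) = -0.114 × (3500/1354.105) = -0.29.

-0.29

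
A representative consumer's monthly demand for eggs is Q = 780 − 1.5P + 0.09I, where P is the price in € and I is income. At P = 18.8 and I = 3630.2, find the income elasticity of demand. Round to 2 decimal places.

0.30

At P = 18.8, I = 3630.2: Q = 1078.518.
Holding P constant, ∂Q/∂I = 0.09.
η_I = (∂Q/∂I)·(I/Q) = 0.09 × (3630.2/1078.518) = 0.30.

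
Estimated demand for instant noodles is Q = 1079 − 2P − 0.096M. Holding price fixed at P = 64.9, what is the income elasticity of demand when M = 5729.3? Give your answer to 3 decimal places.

At P = 64.9, M = 5729.3: Q = 399.187.
Holding P constant, ∂Q/∂M = −0.096.
η_M = (∂Q/∂M)·(M/Q) = -0.096 × (5729.3/399.187) = -1.378.

-1.378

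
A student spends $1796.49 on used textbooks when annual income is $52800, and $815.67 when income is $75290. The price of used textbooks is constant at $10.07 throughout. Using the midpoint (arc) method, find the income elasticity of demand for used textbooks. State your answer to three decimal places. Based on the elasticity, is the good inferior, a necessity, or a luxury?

-2.139 (inferior good)

With a constant price, Q₁ = 1796.49/10.07 = 178.400 and Q₂ = 815.67/10.07 = 81.000 (equivalently, work directly with expenditure since P cancels).
Midpoint %ΔQ = (815.67 − 1796.49)/1306.08 = -0.75096; midpoint %ΔI = (75290 − 52800)/64045 = 0.35116.
η = -0.75096 / 0.35116 = -2.139.
η < 0 ⇒ inferior good.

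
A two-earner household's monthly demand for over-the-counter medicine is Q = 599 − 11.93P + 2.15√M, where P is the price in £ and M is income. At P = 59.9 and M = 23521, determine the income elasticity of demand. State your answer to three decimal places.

At P = 59.9, M = 23521: Q = 214.129.
Holding P constant, ∂Q/∂M = 2.15/(2√M) = 0.0070094.
η_M = (∂Q/∂M)·(M/Q) = 0.0070094 × (23521/214.129) = 0.770.

0.770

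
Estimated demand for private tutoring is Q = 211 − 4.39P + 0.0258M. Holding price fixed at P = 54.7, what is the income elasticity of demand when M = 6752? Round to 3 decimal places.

At P = 54.7, M = 6752: Q = 145.069.
Holding P constant, ∂Q/∂M = 0.0258.
η_M = (∂Q/∂M)·(M/Q) = 0.0258 × (6752/145.069) = 1.201.

1.201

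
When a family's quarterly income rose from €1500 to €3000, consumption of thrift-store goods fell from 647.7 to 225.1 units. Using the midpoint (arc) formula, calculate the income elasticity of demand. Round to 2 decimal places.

ΔQ = 225.1 − 647.7 = -422.6; midpoint Q̄ = (647.7 + 225.1)/2 = 436.4.
ΔI = 3000 − 1500 = 1500; midpoint Ī = (1500 + 3000)/2 = 2250.
η = (ΔQ/Q̄) ÷ (ΔI/Ī) = (-422.6/436.4) ÷ (1500/2250) = -1.45.

-1.45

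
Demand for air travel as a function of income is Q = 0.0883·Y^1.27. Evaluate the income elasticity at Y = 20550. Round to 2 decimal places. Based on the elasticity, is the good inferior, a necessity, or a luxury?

For Q = A·Y^β the income elasticity is constant and equal to β.
Here β = 1.27, so η = 1.27.
Since η > 1, the good is a luxury.

1.27 (luxury)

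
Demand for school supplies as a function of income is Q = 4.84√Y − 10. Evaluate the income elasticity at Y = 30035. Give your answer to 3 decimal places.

0.506

At Y = 30035: Q = 828.801.
dQ/dY = 4.84/(2√Y) = 0.0139637 at this income.
η = (dQ/dY)·(Y/Q) = 0.0139637 × (30035/828.801) = 0.506.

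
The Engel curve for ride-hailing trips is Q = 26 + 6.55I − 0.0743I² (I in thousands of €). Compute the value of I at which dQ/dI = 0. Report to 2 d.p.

44.08

dQ/dI = 6.55 − 0.1486I.
The good is inferior where dQ/dI < 0. Setting dQ/dI = 0 gives I = 6.55 / 0.1486 = 44.08.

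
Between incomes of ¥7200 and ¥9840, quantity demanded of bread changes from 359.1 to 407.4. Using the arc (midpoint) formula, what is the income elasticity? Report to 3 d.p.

ΔQ = 407.4 − 359.1 = 48.3; midpoint Q̄ = (359.1 + 407.4)/2 = 383.25.
ΔI = 9840 − 7200 = 2640; midpoint Ī = (7200 + 9840)/2 = 8520.
η = (ΔQ/Q̄) ÷ (ΔI/Ī) = (48.3/383.25) ÷ (2640/8520) = 0.407.

0.407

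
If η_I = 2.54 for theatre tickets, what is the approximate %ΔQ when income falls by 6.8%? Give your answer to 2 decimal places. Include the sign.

-17.27%

%ΔQ ≈ η × %ΔI = 2.54 × (-6.8%) = -17.27%.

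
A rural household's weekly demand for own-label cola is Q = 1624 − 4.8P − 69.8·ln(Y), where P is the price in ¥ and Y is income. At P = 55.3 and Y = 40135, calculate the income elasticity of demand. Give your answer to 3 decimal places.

-0.113

At P = 55.3, Y = 40135: Q = 618.680.
Holding P constant, ∂Q/∂Y = -69.8/Y = -0.00173913.
η_Y = (∂Q/∂Y)·(Y/Q) = -0.00173913 × (40135/618.680) = -0.113.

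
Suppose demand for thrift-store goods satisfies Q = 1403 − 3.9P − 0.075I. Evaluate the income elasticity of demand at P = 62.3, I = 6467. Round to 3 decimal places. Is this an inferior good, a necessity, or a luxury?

At P = 62.3, I = 6467: Q = 675.005.
Holding P constant, ∂Q/∂I = −0.075.
η_I = (∂Q/∂I)·(I/Q) = -0.075 × (6467/675.005) = -0.719.
Since η < 0, this is an inferior good.

-0.719 (inferior good)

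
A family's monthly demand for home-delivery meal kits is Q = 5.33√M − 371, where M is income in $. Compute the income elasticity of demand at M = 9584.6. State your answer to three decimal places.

At M = 9584.6: Q = 150.812.
dQ/dM = 5.33/(2√M) = 0.0272214 at this income.
η = (dQ/dM)·(M/Q) = 0.0272214 × (9584.6/150.812) = 1.730.

1.730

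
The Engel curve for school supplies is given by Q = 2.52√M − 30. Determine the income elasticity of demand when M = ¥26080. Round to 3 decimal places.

0.540

At M = 26080: Q = 376.962.
dQ/dM = 2.52/(2√M) = 0.00780219 at this income.
η = (dQ/dM)·(M/Q) = 0.00780219 × (26080/376.962) = 0.540.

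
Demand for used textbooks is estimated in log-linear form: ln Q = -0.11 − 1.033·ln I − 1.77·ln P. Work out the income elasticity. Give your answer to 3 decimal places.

-1.033

In a log-linear demand, the coefficient on ln I is the income elasticity.
So η = -1.033.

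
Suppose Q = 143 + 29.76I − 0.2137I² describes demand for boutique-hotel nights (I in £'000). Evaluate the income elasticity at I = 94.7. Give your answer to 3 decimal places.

-0.971

At I = 94.7: Q = 1044.7912.
dQ/dI = 29.76 − 0.4274I = -10.71478.
η = (dQ/dI)·(I/Q) = -10.71478 × (94.7/1044.7912) = -0.971.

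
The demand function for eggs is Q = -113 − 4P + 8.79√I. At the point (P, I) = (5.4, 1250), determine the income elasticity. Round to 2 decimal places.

0.88

At P = 5.4, I = 1250: Q = 176.173.
Holding P constant, ∂Q/∂I = 8.79/(2√I) = 0.124309.
η_I = (∂Q/∂I)·(I/Q) = 0.124309 × (1250/176.173) = 0.88.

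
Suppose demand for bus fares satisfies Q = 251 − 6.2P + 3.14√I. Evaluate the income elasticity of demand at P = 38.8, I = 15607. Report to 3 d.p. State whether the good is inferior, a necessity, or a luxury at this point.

At P = 38.8, I = 15607: Q = 402.714.
Holding P constant, ∂Q/∂I = 3.14/(2√I) = 0.0125672.
η_I = (∂Q/∂I)·(I/Q) = 0.0125672 × (15607/402.714) = 0.487.
Since 0 < η < 1, this is a necessity.

0.487 (necessity)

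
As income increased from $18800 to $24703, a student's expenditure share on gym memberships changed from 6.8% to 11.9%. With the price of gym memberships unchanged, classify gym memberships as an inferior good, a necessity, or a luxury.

The budget share rises as income rises, so η > 1.

luxury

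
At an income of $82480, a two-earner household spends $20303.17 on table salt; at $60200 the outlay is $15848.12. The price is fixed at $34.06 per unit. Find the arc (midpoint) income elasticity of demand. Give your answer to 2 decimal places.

0.79

With a constant price, Q₁ = 20303.17/34.06 = 596.100 and Q₂ = 15848.12/34.06 = 465.300 (equivalently, work directly with expenditure since P cancels).
Midpoint %ΔQ = (15848.12 − 20303.17)/18075.65 = -0.24647; midpoint %ΔI = (60200 − 82480)/71340 = -0.31231.
η = -0.24647 / -0.31231 = 0.79.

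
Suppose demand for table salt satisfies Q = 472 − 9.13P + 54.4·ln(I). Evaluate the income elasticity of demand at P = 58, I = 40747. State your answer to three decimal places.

At P = 58, I = 40747: Q = 519.923.
Holding P constant, ∂Q/∂I = 54.4/I = 0.00133507.
η_I = (∂Q/∂I)·(I/Q) = 0.00133507 × (40747/519.923) = 0.105.

0.105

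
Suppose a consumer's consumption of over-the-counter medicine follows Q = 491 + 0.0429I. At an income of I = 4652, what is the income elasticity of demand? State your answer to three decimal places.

0.289

At I = 4652: Q = 690.571.
dQ/dI = 0.0429.
η = (dQ/dI)·(I/Q) = 0.0429 × (4652/690.571) = 0.289.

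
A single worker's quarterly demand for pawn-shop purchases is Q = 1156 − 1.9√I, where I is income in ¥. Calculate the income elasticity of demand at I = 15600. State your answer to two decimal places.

-0.13

At I = 15600: Q = 918.690.
dQ/dI = -1.9/(2√I) = -0.00760609 at this income.
η = (dQ/dI)·(I/Q) = -0.00760609 × (15600/918.690) = -0.13.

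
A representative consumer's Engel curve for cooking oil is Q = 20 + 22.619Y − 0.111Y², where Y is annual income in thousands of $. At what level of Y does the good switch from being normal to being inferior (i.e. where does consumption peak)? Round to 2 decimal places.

101.89

dQ/dY = 22.619 − 0.222Y.
The good is inferior where dQ/dY < 0. Setting dQ/dY = 0 gives Y = 22.619 / 0.222 = 101.89.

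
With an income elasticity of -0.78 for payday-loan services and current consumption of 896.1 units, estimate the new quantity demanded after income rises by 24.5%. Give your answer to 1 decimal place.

724.9

%ΔQ ≈ η × %ΔI = -0.78 × 24.5% = -19.11%.
New Q ≈ 896.1 × (1 − 0.1911) = 724.9.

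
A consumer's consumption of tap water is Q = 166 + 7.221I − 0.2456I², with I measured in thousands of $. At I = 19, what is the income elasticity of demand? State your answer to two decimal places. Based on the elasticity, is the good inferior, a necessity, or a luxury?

At I = 19: Q = 214.5374.
dQ/dI = 7.221 − 0.4912I = -2.11180.
η = (dQ/dI)·(I/Q) = -2.11180 × (19/214.5374) = -0.19.
η < 0 ⇒ inferior good.

-0.19 (inferior good)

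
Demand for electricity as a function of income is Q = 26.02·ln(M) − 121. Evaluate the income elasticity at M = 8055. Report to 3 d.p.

At M = 8055: Q = 113.025.
dQ/dM = 26.02/M = 0.00323029 at this income.
η = (dQ/dM)·(M/Q) = 0.00323029 × (8055/113.025) = 0.230.

0.230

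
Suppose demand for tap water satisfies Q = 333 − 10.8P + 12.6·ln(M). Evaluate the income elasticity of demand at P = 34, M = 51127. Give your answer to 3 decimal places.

At P = 34, M = 51127: Q = 102.410.
Holding P constant, ∂Q/∂M = 12.6/M = 0.000246445.
η_M = (∂Q/∂M)·(M/Q) = 0.000246445 × (51127/102.410) = 0.123.

0.123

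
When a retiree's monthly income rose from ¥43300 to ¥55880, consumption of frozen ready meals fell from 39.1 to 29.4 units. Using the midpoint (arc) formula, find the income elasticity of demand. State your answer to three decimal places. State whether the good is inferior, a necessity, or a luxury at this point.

-1.116 (inferior good)

ΔQ = 29.4 − 39.1 = -9.7; midpoint Q̄ = (39.1 + 29.4)/2 = 34.25.
ΔI = 55880 − 43300 = 12580; midpoint Ī = (43300 + 55880)/2 = 49590.
η = (ΔQ/Q̄) ÷ (ΔI/Ī) = (-9.7/34.25) ÷ (12580/49590) = -1.116.
η < 0 ⇒ inferior good.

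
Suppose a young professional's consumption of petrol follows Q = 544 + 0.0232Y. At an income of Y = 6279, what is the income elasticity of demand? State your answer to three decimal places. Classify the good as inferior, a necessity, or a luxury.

0.211 (necessity)

At Y = 6279: Q = 689.673.
dQ/dY = 0.0232.
η = (dQ/dY)·(Y/Q) = 0.0232 × (6279/689.673) = 0.211.
Since 0 < η < 1, the good is a necessity.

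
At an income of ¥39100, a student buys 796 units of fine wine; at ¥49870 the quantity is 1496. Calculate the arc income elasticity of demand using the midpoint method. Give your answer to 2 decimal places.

2.52

ΔQ = 1496 − 796 = 700; midpoint Q̄ = (796 + 1496)/2 = 1146.
ΔI = 49870 − 39100 = 10770; midpoint Ī = (39100 + 49870)/2 = 44485.
η = (ΔQ/Q̄) ÷ (ΔI/Ī) = (700/1146) ÷ (10770/44485) = 2.52.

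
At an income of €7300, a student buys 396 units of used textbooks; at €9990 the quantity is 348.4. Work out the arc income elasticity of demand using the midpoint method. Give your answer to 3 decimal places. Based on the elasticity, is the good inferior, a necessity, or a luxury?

ΔQ = 348.4 − 396 = -47.6; midpoint Q̄ = (396 + 348.4)/2 = 372.2.
ΔI = 9990 − 7300 = 2690; midpoint Ī = (7300 + 9990)/2 = 8645.
η = (ΔQ/Q̄) ÷ (ΔI/Ī) = (-47.6/372.2) ÷ (2690/8645) = -0.411.
η < 0 ⇒ inferior good.

-0.411 (inferior good)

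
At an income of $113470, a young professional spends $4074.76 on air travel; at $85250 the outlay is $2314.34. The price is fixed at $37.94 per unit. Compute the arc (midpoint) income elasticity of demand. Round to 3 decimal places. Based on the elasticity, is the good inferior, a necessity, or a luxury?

1.940 (luxury)

With a constant price, Q₁ = 4074.76/37.94 = 107.400 and Q₂ = 2314.34/37.94 = 61.000 (equivalently, work directly with expenditure since P cancels).
Midpoint %ΔQ = (2314.34 − 4074.76)/3194.55 = -0.55107; midpoint %ΔI = (85250 − 113470)/99360 = -0.28402.
η = -0.55107 / -0.28402 = 1.940.
η > 1 ⇒ luxury.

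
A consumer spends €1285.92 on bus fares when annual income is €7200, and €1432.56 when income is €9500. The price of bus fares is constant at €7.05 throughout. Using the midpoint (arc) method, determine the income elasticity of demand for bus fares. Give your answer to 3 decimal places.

With a constant price, Q₁ = 1285.92/7.05 = 182.400 and Q₂ = 1432.56/7.05 = 203.200 (equivalently, work directly with expenditure since P cancels).
Midpoint %ΔQ = (1432.56 − 1285.92)/1359.24 = 0.10788; midpoint %ΔI = (9500 − 7200)/8350 = 0.27545.
η = 0.10788 / 0.27545 = 0.392.

0.392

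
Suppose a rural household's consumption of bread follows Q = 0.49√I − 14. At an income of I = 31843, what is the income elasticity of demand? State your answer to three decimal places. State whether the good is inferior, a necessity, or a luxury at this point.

0.595 (necessity)

At I = 31843: Q = 73.439.
dQ/dI = 0.49/(2√I) = 0.00137296 at this income.
η = (dQ/dI)·(I/Q) = 0.00137296 × (31843/73.439) = 0.595.
Since 0 < η < 1, the good is a necessity.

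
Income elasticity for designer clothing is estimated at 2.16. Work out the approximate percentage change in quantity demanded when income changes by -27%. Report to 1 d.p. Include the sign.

-58.3%

%ΔQ ≈ η × %ΔI = 2.16 × (-27%) = -58.3%.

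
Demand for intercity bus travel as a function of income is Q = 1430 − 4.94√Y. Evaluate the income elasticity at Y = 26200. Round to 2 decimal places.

-0.63

At Y = 26200: Q = 630.391.
dQ/dY = -4.94/(2√Y) = -0.0152597 at this income.
η = (dQ/dY)·(Y/Q) = -0.0152597 × (26200/630.391) = -0.63.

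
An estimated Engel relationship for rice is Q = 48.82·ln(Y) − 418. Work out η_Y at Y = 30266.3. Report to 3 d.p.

At Y = 30266.3: Q = 85.715.
dQ/dY = 48.82/Y = 0.00161302 at this income.
η = (dQ/dY)·(Y/Q) = 0.00161302 × (30266.3/85.715) = 0.570.

0.570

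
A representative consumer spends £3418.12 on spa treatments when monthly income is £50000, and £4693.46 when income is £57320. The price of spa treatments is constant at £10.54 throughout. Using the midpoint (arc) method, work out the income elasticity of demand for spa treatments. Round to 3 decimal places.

2.305

With a constant price, Q₁ = 3418.12/10.54 = 324.300 and Q₂ = 4693.46/10.54 = 445.300 (equivalently, work directly with expenditure since P cancels).
Midpoint %ΔQ = (4693.46 − 3418.12)/4055.79 = 0.31445; midpoint %ΔI = (57320 − 50000)/53660 = 0.13641.
η = 0.31445 / 0.13641 = 2.305.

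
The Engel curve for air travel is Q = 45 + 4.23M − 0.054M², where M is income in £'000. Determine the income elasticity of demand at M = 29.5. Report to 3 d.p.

At M = 29.5: Q = 122.7915.
dQ/dM = 4.23 − 0.108M = 1.04400.
η = (dQ/dM)·(M/Q) = 1.04400 × (29.5/122.7915) = 0.251.

0.251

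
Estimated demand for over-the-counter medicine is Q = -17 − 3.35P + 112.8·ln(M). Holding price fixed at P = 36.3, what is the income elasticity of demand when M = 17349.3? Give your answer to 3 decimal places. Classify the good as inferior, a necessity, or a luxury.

0.117 (necessity)

At P = 36.3, M = 17349.3: Q = 962.470.
Holding P constant, ∂Q/∂M = 112.8/M = 0.0065017.
η_M = (∂Q/∂M)·(M/Q) = 0.0065017 × (17349.3/962.470) = 0.117.
Since 0 < η < 1, this is a necessity.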